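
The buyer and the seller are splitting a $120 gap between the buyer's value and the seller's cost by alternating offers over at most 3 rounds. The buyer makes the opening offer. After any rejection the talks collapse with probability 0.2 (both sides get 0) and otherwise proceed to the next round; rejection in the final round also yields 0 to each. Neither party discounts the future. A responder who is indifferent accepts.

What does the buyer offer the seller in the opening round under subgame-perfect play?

19.2

By backward induction:
Round 3 (the buyer proposes): the seller will accept anything ≥ 0, so the buyer offers 0 and keeps 120.
Round 2 (the seller proposes): rejecting gives the buyer an expected 0.8 × 120 = 96. The seller offers 96 and keeps 120 − 96 = 24.
Round 1 (the buyer proposes): rejecting gives the seller an expected 0.8 × 24 = 19.2, so the buyer offers 19.2, keeping 100.8.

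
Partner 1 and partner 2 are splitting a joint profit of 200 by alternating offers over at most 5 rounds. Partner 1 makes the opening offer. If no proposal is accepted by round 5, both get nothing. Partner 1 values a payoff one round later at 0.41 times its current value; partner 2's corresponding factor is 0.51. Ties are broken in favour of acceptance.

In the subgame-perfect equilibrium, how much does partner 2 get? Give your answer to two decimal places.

72.76

Round 5 (partner 1 proposes): rejection yields 0 for partner 2; partner 1 offers 0 and keeps 200.
Round 4 (partner 2 proposes): partner 1 can get 200 next round, worth 0.41 × 200 = 82 now. Partner 2 offers 82 and keeps 200 − 82 = 118.
Round 3 (partner 1 proposes): partner 2 can get 118 next round, worth 0.51 × 118 = 60.18 now, so partner 1 offers 60.18, keeping 139.82.
Round 2 (partner 2 proposes): partner 1 can get 139.82 next round, worth 0.41 × 139.82 = 57.3262 now; partner 2 offers that and keeps 142.6738.
Round 1 (partner 1 proposes): partner 2 can get 142.6738 next round, worth 0.51 × 142.6738 = 72.763638 now, so partner 1 offers 72.763638, keeping 127.236362.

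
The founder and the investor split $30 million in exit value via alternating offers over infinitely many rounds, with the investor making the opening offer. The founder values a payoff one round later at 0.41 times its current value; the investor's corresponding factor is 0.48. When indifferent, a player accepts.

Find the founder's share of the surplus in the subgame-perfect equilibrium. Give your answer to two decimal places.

7.96

Let x be the investor's share when the investor proposes and y be the founder's share when the founder proposes.
The founder accepts iff offered ≥ 0.41·y, so x = 30 − 0.41y. Symmetrically y = 30 − 0.48x.
Substituting: x = 30 − 0.41(30 − 0.48x), giving x(1 − 0.48·0.41) = 30(1 − 0.41).
So x = 30 × 0.59 / 0.8032 ≈ 22.0369, and the founder receives 30 − x ≈ 7.9631.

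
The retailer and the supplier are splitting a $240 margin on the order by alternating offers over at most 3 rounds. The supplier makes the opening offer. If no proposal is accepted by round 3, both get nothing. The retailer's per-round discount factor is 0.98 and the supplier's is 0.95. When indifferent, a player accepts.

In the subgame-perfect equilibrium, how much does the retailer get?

11.76

Round 3 (the supplier proposes): rejection yields 0 for the retailer; the supplier offers 0 and keeps 240.
Round 2 (the retailer proposes): the supplier can get 240 next round, worth 0.95 × 240 = 228 now, so the retailer offers 228, keeping 12.
Round 1 (the supplier proposes): the retailer can get 12 next round, worth 0.98 × 12 = 11.76 now, so the supplier offers 11.76, keeping 228.24.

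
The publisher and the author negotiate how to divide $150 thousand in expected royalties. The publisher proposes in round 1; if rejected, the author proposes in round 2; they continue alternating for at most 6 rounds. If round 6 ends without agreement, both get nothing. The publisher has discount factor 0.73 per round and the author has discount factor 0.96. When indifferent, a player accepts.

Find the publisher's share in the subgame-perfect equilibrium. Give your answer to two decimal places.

13.15

Round 6 (the author proposes): the publisher will accept anything ≥ 0, so the author offers 0 and keeps 150.
Round 5 (the publisher proposes): the author can get 150 next round, worth 0.96 × 150 = 144 now. The publisher offers 144 and keeps 150 − 144 = 6.
Round 4 (the author proposes): the publisher can get 6 next round, worth 0.73 × 6 = 4.38 now, so the author offers 4.38, keeping 145.62.
Round 3 (the publisher proposes): the author can get 145.62 next round, worth 0.96 × 145.62 = 139.7952 now. The publisher offers 139.7952 and keeps 150 − 139.7952 = 10.2048.
Round 2 (the author proposes): the publisher can get 10.2048 next round, worth 0.73 × 10.2048 = 7.449504 now, so the author offers 7.449504, keeping 142.550496.
Round 1 (the publisher proposes): the author can get 142.550496 next round, worth 0.96 × 142.550496 = 136.84847616 now; the publisher offers that and keeps 13.15152384.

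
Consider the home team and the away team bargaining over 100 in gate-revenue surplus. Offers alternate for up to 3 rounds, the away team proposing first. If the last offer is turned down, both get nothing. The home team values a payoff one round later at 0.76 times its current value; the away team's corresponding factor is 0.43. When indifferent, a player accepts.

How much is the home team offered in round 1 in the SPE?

43.32

Round 3 (the away team proposes): the home team will accept anything ≥ 0, so the away team offers 0 and keeps 100.
Round 2 (the home team proposes): the away team can get 100 next round, worth 0.43 × 100 = 43 now; the home team offers that and keeps 57.
Round 1 (the away team proposes): the home team can get 57 next round, worth 0.76 × 57 = 43.32 now; the away team offers that and keeps 56.68.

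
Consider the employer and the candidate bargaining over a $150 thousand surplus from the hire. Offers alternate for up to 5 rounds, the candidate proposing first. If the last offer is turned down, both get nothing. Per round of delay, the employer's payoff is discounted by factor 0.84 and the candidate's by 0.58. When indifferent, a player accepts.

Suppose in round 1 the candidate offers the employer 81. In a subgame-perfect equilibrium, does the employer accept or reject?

Accept

Work out the employer's continuation value if the offer is rejected.
Round 5 (the candidate proposes): the employer will accept anything ≥ 0, so the candidate offers 0 and keeps 150.
Round 4 (the employer proposes): the candidate can get 150 next round, worth 0.58 × 150 = 87 now. The employer offers 87 and keeps 150 − 87 = 63.
Round 3 (the candidate proposes): the employer can get 63 next round, worth 0.84 × 63 = 52.92 now. The candidate offers 52.92 and keeps 150 − 52.92 = 97.08.
Round 2 (the employer proposes): the candidate can get 97.08 next round, worth 0.58 × 97.08 = 56.3064 now. The employer offers 56.3064 and keeps 150 − 56.3064 = 93.6936.
So by rejecting in round 1, the employer gets 93.6936 next round, worth 0.84 × 93.6936 = 78.702624 now.
Offer 81 ≥ 78.702624, so the employer accepts.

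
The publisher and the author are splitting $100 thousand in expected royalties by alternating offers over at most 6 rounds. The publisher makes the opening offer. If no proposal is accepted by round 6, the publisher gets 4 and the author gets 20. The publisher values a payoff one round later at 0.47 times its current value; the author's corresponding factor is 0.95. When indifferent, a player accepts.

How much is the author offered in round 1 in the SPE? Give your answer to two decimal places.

91.01

By backward induction:
Round 6 (the author proposes): the publisher gets 4 if talks fail, so the author offers 4 and keeps 96.
Round 5 (the publisher proposes): the author can get 96 next round, worth 0.95 × 96 = 91.2 now; the publisher offers that and keeps 8.8.
Round 4 (the author proposes): the publisher can get 8.8 next round, worth 0.47 × 8.8 = 4.136 now; the author offers that and keeps 95.864.
Round 3 (the publisher proposes): the author can get 95.864 next round, worth 0.95 × 95.864 = 91.0708 now. The publisher offers 91.0708 and keeps 100 − 91.0708 = 8.9292.
Round 2 (the author proposes): the publisher can get 8.9292 next round, worth 0.47 × 8.9292 = 4.196724 now; the author offers that and keeps 95.803276.
Round 1 (the publisher proposes): the author can get 95.803276 next round, worth 0.95 × 95.803276 = 91.0131122 now; the publisher offers that and keeps 8.9868878.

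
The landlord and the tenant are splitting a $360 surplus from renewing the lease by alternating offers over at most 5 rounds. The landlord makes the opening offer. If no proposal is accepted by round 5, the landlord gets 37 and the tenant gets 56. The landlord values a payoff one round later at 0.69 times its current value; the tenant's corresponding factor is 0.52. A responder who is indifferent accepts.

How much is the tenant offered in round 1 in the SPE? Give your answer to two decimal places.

86.06

By backward induction:
Round 5 (the landlord proposes): the tenant gets 56 if talks fail, so the landlord offers 56 and keeps 304.
Round 4 (the tenant proposes): the landlord can get 304 next round, worth 0.69 × 304 = 209.76 now, so the tenant offers 209.76, keeping 150.24.
Round 3 (the landlord proposes): the tenant can get 150.24 next round, worth 0.52 × 150.24 = 78.1248 now; the landlord offers that and keeps 281.8752.
Round 2 (the tenant proposes): the landlord can get 281.8752 next round, worth 0.69 × 281.8752 = 194.493888 now, so the tenant offers 194.493888, keeping 165.506112.
Round 1 (the landlord proposes): the tenant can get 165.506112 next round, worth 0.52 × 165.506112 = 86.06317824 now, so the landlord offers 86.06317824, keeping 273.93682176.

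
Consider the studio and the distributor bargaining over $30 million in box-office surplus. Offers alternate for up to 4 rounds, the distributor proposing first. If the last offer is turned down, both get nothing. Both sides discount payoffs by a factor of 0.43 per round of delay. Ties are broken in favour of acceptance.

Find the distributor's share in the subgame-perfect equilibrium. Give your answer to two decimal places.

20.26

Round 4 (the studio proposes): rejection yields 0 for the distributor; the studio offers 0 and keeps 30.
Round 3 (the distributor proposes): the studio can get 30 next round, worth 0.43 × 30 = 12.9 now; the distributor offers that and keeps 17.1.
Round 2 (the studio proposes): the distributor can get 17.1 next round, worth 0.43 × 17.1 = 7.353 now; the studio offers that and keeps 22.647.
Round 1 (the distributor proposes): the studio can get 22.647 next round, worth 0.43 × 22.647 = 9.73821 now, so the distributor offers 9.73821, keeping 20.26179.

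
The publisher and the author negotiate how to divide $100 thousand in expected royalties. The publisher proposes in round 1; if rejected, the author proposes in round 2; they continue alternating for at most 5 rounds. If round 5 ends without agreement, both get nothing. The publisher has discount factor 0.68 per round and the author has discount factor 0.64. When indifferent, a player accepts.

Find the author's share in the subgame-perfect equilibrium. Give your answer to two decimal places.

29.39

Round 5 (the publisher proposes): rejection yields 0 for the author; the publisher offers 0 and keeps 100.
Round 4 (the author proposes): the publisher can get 100 next round, worth 0.68 × 100 = 68 now; the author offers that and keeps 32.
Round 3 (the publisher proposes): the author can get 32 next round, worth 0.64 × 32 = 20.48 now, so the publisher offers 20.48, keeping 79.52.
Round 2 (the author proposes): the publisher can get 79.52 next round, worth 0.68 × 79.52 = 54.0736 now, so the author offers 54.0736, keeping 45.9264.
Round 1 (the publisher proposes): the author can get 45.9264 next round, worth 0.64 × 45.9264 = 29.392896 now; the publisher offers that and keeps 70.607104.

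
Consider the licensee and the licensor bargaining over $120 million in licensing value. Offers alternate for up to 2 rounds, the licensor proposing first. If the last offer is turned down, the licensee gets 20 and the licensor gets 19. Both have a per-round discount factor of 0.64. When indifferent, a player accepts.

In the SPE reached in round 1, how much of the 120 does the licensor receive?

55.36

Round 2 (the licensee proposes): the licensor gets 19 if talks fail, so the licensee offers 19 and keeps 101.
Round 1 (the licensor proposes): the licensee can get 101 next round, worth 0.64 × 101 = 64.64 now; the licensor offers that and keeps 55.36.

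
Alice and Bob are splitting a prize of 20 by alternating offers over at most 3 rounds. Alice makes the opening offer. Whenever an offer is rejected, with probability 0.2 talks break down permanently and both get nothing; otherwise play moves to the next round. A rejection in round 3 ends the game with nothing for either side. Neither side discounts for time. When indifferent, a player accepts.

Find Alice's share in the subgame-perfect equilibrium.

Round 3 (Alice proposes): Bob will accept anything ≥ 0, so Alice offers 0 and keeps 20.
Round 2 (Bob proposes): rejecting gives Alice an expected 0.8 × 20 = 16; Bob offers that and keeps 4.
Round 1 (Alice proposes): rejecting gives Bob an expected 0.8 × 4 = 3.2; Alice offers that and keeps 16.8.

16.8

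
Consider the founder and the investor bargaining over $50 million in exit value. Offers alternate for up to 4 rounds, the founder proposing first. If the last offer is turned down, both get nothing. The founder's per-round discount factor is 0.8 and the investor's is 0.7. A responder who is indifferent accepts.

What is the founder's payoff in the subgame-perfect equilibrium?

23.4

Round 4 (the investor proposes): rejection yields 0 for the founder; the investor offers 0 and keeps 50.
Round 3 (the founder proposes): the investor can get 50 next round, worth 0.7 × 50 = 35 now. The founder offers 35 and keeps 50 − 35 = 15.
Round 2 (the investor proposes): the founder can get 15 next round, worth 0.8 × 15 = 12 now, so the investor offers 12, keeping 38.
Round 1 (the founder proposes): the investor can get 38 next round, worth 0.7 × 38 = 26.6 now, so the founder offers 26.6, keeping 23.4.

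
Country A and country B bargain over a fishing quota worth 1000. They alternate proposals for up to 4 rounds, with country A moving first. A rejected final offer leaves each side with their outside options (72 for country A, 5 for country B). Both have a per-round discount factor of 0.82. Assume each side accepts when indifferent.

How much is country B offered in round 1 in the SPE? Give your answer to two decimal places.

659.27

Solve by backward induction from round 4.
Round 4 (country B proposes): country A gets 72 if talks fail, so country B offers 72 and keeps 928.
Round 3 (country A proposes): country B can get 928 next round, worth 0.82 × 928 = 760.96 now. Country A offers 760.96 and keeps 1000 − 760.96 = 239.04.
Round 2 (country B proposes): country A can get 239.04 next round, worth 0.82 × 239.04 = 196.0128 now. Country B offers 196.0128 and keeps 1000 − 196.0128 = 803.9872.
Round 1 (country A proposes): country B can get 803.9872 next round, worth 0.82 × 803.9872 = 659.269504 now; country A offers that and keeps 340.730496.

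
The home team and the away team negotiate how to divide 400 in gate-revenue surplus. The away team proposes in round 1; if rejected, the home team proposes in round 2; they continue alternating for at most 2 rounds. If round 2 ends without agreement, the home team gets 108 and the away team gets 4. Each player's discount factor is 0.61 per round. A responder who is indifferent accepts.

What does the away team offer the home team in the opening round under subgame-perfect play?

241.56

By backward induction:
Round 2 (the home team proposes): the away team gets 4 if talks fail, so the home team offers 4 and keeps 396.
Round 1 (the away team proposes): the home team can get 396 next round, worth 0.61 × 396 = 241.56 now, so the away team offers 241.56, keeping 158.44.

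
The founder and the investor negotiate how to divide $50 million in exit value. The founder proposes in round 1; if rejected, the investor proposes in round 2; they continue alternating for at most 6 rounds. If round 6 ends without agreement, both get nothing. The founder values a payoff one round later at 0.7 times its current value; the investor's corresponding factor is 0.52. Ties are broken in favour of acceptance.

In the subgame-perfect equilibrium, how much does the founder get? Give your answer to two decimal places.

35.92

Round 6 (the investor proposes): rejection yields 0 for the founder; the investor offers 0 and keeps 50.
Round 5 (the founder proposes): the investor can get 50 next round, worth 0.52 × 50 = 26 now, so the founder offers 26, keeping 24.
Round 4 (the investor proposes): the founder can get 24 next round, worth 0.7 × 24 = 16.8 now, so the investor offers 16.8, keeping 33.2.
Round 3 (the founder proposes): the investor can get 33.2 next round, worth 0.52 × 33.2 = 17.264 now; the founder offers that and keeps 32.736.
Round 2 (the investor proposes): the founder can get 32.736 next round, worth 0.7 × 32.736 = 22.9152 now; the investor offers that and keeps 27.0848.
Round 1 (the founder proposes): the investor can get 27.0848 next round, worth 0.52 × 27.0848 = 14.084096 now. The founder offers 14.084096 and keeps 50 − 14.084096 = 35.915904.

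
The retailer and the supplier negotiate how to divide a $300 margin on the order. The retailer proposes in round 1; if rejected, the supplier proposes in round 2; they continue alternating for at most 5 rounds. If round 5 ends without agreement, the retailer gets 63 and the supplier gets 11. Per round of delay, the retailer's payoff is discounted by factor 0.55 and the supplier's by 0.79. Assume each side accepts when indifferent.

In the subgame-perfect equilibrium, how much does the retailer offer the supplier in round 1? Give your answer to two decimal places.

155.07

Round 5 (the retailer proposes): the supplier gets 11 if talks fail, so the retailer offers 11 and keeps 289.
Round 4 (the supplier proposes): the retailer can get 289 next round, worth 0.55 × 289 = 158.95 now; the supplier offers that and keeps 141.05.
Round 3 (the retailer proposes): the supplier can get 141.05 next round, worth 0.79 × 141.05 = 111.4295 now, so the retailer offers 111.4295, keeping 188.5705.
Round 2 (the supplier proposes): the retailer can get 188.5705 next round, worth 0.55 × 188.5705 = 103.713775 now. The supplier offers 103.713775 and keeps 300 − 103.713775 = 196.286225.
Round 1 (the retailer proposes): the supplier can get 196.286225 next round, worth 0.79 × 196.286225 = 155.06611775 now; the retailer offers that and keeps 144.93388225.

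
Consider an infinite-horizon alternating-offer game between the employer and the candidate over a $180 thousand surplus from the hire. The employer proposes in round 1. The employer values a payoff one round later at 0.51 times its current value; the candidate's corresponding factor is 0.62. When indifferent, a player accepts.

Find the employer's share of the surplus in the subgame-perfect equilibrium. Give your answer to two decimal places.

100.03

When the employer proposes, the candidate accepts any offer worth at least 0.62 times what the candidate would get by proposing next round; and vice versa.
This gives x = 180 − 0.62y and y = 180 − 0.51x, where x and y are each side's share when it proposes.
Hence (1 − 0.62·0.51)x = 180(1 − 0.62), i.e. 0.6838·x = 68.4.
x ≈ 100.0292; the candidate's share is 180 − x ≈ 79.9708.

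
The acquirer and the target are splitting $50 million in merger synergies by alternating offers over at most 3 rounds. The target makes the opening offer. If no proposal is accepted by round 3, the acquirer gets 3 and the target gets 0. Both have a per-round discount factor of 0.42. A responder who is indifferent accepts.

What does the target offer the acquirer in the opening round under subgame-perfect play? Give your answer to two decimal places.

Solve by backward induction from round 3.
Round 3 (the target proposes): the acquirer gets 3 if talks fail, so the target offers 3 and keeps 47.
Round 2 (the acquirer proposes): the target can get 47 next round, worth 0.42 × 47 = 19.74 now; the acquirer offers that and keeps 30.26.
Round 1 (the target proposes): the acquirer can get 30.26 next round, worth 0.42 × 30.26 = 12.7092 now; the target offers that and keeps 37.2908.

12.71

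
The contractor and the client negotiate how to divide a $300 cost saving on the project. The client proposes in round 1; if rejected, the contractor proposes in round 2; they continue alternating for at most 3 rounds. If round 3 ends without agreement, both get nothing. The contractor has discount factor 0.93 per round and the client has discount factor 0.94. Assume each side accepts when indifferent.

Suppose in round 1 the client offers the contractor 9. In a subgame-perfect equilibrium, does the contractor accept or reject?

Reject

Work out the contractor's continuation value if the offer is rejected.
Round 3 (the client proposes): the contractor will accept anything ≥ 0, so the client offers 0 and keeps 300.
Round 2 (the contractor proposes): the client can get 300 next round, worth 0.94 × 300 = 282 now; the contractor offers that and keeps 18.
So by rejecting in round 1, the contractor gets 18 next round, worth 0.93 × 18 = 16.74 now.
Offer 9 < 16.74, so the contractor rejects.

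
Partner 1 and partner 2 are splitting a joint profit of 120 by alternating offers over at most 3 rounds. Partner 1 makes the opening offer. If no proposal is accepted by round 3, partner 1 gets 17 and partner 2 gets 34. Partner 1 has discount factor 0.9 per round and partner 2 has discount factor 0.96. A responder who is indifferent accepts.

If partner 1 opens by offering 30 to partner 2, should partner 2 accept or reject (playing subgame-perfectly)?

Reject

Round 3 (partner 1 proposes): partner 2 gets 34 if talks fail, so partner 1 offers 34 and keeps 86.
Round 2 (partner 2 proposes): partner 1 can get 86 next round, worth 0.9 × 86 = 77.4 now. Partner 2 offers 77.4 and keeps 120 − 77.4 = 42.6.
So by rejecting in round 1, partner 2 gets 42.6 next round, worth 0.96 × 42.6 = 40.896 now.
Offer 30 < 40.896, so partner 2 rejects.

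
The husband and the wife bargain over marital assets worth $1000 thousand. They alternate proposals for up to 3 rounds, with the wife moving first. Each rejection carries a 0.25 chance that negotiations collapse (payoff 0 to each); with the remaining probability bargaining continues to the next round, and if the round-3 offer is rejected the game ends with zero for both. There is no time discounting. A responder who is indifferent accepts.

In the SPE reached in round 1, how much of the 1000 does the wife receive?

Round 3 (the wife proposes): the husband will accept anything ≥ 0, so the wife offers 0 and keeps 1000.
Round 2 (the husband proposes): rejecting gives the wife an expected 0.75 × 1000 = 750; the husband offers that and keeps 250.
Round 1 (the wife proposes): rejecting gives the husband an expected 0.75 × 250 = 187.5. The wife offers 187.5 and keeps 1000 − 187.5 = 812.5.

812.5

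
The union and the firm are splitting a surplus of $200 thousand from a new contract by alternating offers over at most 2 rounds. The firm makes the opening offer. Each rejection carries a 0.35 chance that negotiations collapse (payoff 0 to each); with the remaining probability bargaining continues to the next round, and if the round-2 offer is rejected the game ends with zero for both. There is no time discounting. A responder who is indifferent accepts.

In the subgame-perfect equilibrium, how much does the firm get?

70

Round 2 (the union proposes): rejection yields 0 for the firm; the union offers 0 and keeps 200.
Round 1 (the firm proposes): rejecting gives the union an expected 0.65 × 200 = 130, so the firm offers 130, keeping 70.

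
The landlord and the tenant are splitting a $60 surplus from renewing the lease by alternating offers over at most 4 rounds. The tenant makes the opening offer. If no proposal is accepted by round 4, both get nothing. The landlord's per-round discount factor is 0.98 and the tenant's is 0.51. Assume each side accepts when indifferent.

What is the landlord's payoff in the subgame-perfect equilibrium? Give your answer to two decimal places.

By backward induction:
Round 4 (the landlord proposes): the tenant will accept anything ≥ 0, so the landlord offers 0 and keeps 60.
Round 3 (the tenant proposes): the landlord can get 60 next round, worth 0.98 × 60 = 58.8 now; the tenant offers that and keeps 1.2.
Round 2 (the landlord proposes): the tenant can get 1.2 next round, worth 0.51 × 1.2 = 0.612 now; the landlord offers that and keeps 59.388.
Round 1 (the tenant proposes): the landlord can get 59.388 next round, worth 0.98 × 59.388 = 58.20024 now, so the tenant offers 58.20024, keeping 1.79976.

58.20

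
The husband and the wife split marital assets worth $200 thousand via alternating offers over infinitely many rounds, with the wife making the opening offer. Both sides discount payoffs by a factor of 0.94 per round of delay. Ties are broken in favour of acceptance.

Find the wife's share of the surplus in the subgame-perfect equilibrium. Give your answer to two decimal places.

103.09

Let x be the wife's share when the wife proposes and y be the husband's share when the husband proposes.
The husband accepts iff offered ≥ 0.94·y, so x = 200 − 0.94y. Symmetrically y = 200 − 0.94x.
Substituting: x = 200 − 0.94(200 − 0.94x), giving x(1 − 0.94·0.94) = 200(1 − 0.94).
So x = 200 × 0.06 / 0.1164 ≈ 103.0928, and the husband receives 200 − x ≈ 96.9072.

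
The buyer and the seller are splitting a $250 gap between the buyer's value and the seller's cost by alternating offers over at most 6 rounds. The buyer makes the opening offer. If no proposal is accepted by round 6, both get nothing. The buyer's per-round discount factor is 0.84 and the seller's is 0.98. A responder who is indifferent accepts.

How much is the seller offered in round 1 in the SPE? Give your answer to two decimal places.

237.50

Round 6 (the seller proposes): the buyer will accept anything ≥ 0, so the seller offers 0 and keeps 250.
Round 5 (the buyer proposes): the seller can get 250 next round, worth 0.98 × 250 = 245 now, so the buyer offers 245, keeping 5.
Round 4 (the seller proposes): the buyer can get 5 next round, worth 0.84 × 5 = 4.2 now, so the seller offers 4.2, keeping 245.8.
Round 3 (the buyer proposes): the seller can get 245.8 next round, worth 0.98 × 245.8 = 240.884 now, so the buyer offers 240.884, keeping 9.116.
Round 2 (the seller proposes): the buyer can get 9.116 next round, worth 0.84 × 9.116 = 7.65744 now. The seller offers 7.65744 and keeps 250 − 7.65744 = 242.34256.
Round 1 (the buyer proposes): the seller can get 242.34256 next round, worth 0.98 × 242.34256 = 237.4957088 now; the buyer offers that and keeps 12.5042912.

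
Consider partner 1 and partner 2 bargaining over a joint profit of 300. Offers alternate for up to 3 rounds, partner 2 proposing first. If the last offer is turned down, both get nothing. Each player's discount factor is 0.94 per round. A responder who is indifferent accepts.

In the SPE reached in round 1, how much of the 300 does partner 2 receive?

283.08

Round 3 (partner 2 proposes): rejection yields 0 for partner 1; partner 2 offers 0 and keeps 300.
Round 2 (partner 1 proposes): partner 2 can get 300 next round, worth 0.94 × 300 = 282 now; partner 1 offers that and keeps 18.
Round 1 (partner 2 proposes): partner 1 can get 18 next round, worth 0.94 × 18 = 16.92 now; partner 2 offers that and keeps 283.08.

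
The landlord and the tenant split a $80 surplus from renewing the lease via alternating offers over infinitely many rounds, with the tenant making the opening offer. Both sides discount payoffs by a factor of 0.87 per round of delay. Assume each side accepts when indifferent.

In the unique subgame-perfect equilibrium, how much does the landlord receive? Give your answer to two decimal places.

When the tenant proposes, the landlord accepts any offer worth at least 0.87 times what the landlord would get by proposing next round; and vice versa.
This gives x = 80 − 0.87y and y = 80 − 0.87x, where x and y are each side's share when it proposes.
Hence (1 − 0.87·0.87)x = 80(1 − 0.87), i.e. 0.2431·x = 10.4.
x ≈ 42.7807; the landlord's share is 80 − x ≈ 37.2193.

37.22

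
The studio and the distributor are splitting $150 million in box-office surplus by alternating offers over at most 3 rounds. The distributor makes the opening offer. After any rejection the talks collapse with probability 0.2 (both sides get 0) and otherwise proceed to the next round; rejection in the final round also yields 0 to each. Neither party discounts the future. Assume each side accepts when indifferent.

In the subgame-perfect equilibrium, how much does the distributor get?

126

Round 3 (the distributor proposes): the studio will accept anything ≥ 0, so the distributor offers 0 and keeps 150.
Round 2 (the studio proposes): rejecting gives the distributor an expected 0.8 × 150 = 120, so the studio offers 120, keeping 30.
Round 1 (the distributor proposes): rejecting gives the studio an expected 0.8 × 30 = 24. The distributor offers 24 and keeps 150 − 24 = 126.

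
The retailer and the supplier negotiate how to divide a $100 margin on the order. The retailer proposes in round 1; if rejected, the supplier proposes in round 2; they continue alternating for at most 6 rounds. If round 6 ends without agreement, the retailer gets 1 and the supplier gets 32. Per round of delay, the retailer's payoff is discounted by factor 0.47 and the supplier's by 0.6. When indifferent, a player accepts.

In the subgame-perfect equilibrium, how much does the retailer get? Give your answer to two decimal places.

54.51

Round 6 (the supplier proposes): the retailer gets 1 if talks fail, so the supplier offers 1 and keeps 99.
Round 5 (the retailer proposes): the supplier can get 99 next round, worth 0.6 × 99 = 59.4 now. The retailer offers 59.4 and keeps 100 − 59.4 = 40.6.
Round 4 (the supplier proposes): the retailer can get 40.6 next round, worth 0.47 × 40.6 = 19.082 now, so the supplier offers 19.082, keeping 80.918.
Round 3 (the retailer proposes): the supplier can get 80.918 next round, worth 0.6 × 80.918 = 48.5508 now, so the retailer offers 48.5508, keeping 51.4492.
Round 2 (the supplier proposes): the retailer can get 51.4492 next round, worth 0.47 × 51.4492 = 24.181124 now. The supplier offers 24.181124 and keeps 100 − 24.181124 = 75.818876.
Round 1 (the retailer proposes): the supplier can get 75.818876 next round, worth 0.6 × 75.818876 = 45.4913256 now; the retailer offers that and keeps 54.5086744.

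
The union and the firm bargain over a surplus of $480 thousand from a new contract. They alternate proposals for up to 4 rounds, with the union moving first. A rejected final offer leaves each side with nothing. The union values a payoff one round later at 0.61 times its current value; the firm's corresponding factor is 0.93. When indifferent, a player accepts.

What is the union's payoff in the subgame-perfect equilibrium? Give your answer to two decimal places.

52.66

Round 4 (the firm proposes): the union will accept anything ≥ 0, so the firm offers 0 and keeps 480.
Round 3 (the union proposes): the firm can get 480 next round, worth 0.93 × 480 = 446.4 now, so the union offers 446.4, keeping 33.6.
Round 2 (the firm proposes): the union can get 33.6 next round, worth 0.61 × 33.6 = 20.496 now; the firm offers that and keeps 459.504.
Round 1 (the union proposes): the firm can get 459.504 next round, worth 0.93 × 459.504 = 427.33872 now; the union offers that and keeps 52.66128.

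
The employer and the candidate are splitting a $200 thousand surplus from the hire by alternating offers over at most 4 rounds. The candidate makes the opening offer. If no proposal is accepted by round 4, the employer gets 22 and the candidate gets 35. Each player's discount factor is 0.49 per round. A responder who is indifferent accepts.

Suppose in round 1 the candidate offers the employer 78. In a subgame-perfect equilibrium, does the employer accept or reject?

Round 4 (the employer proposes): the candidate gets 35 if talks fail, so the employer offers 35 and keeps 165.
Round 3 (the candidate proposes): the employer can get 165 next round, worth 0.49 × 165 = 80.85 now, so the candidate offers 80.85, keeping 119.15.
Round 2 (the employer proposes): the candidate can get 119.15 next round, worth 0.49 × 119.15 = 58.3835 now, so the employer offers 58.3835, keeping 141.6165.
So by rejecting in round 1, the employer gets 141.6165 next round, worth 0.49 × 141.6165 = 69.392085 now.
Offer 78 ≥ 69.392085, so the employer accepts.

Accept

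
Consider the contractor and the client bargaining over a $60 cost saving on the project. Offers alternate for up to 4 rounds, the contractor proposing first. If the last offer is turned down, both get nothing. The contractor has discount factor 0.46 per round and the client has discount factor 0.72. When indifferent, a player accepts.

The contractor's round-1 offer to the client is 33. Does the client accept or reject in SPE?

Work out the client's continuation value if the offer is rejected.
Round 4 (the client proposes): the contractor will accept anything ≥ 0, so the client offers 0 and keeps 60.
Round 3 (the contractor proposes): the client can get 60 next round, worth 0.72 × 60 = 43.2 now; the contractor offers that and keeps 16.8.
Round 2 (the client proposes): the contractor can get 16.8 next round, worth 0.46 × 16.8 = 7.728 now. The client offers 7.728 and keeps 60 − 7.728 = 52.272.
So by rejecting in round 1, the client gets 52.272 next round, worth 0.72 × 52.272 = 37.63584 now.
Offer 33 < 37.63584, so the client rejects.

Reject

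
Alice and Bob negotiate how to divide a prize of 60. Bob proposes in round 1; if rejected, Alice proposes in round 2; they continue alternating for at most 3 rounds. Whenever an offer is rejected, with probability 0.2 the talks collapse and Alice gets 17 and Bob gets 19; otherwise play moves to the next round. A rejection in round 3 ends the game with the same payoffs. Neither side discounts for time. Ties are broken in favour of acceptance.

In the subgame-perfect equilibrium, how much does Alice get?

Round 3 (Bob proposes): Alice gets 17 if talks fail, so Bob offers 17 and keeps 43.
Round 2 (Alice proposes): rejecting gives Bob an expected 0.8 × 43 + 0.2 × 19 = 38.2, so Alice offers 38.2, keeping 21.8.
Round 1 (Bob proposes): rejecting gives Alice an expected 0.8 × 21.8 + 0.2 × 17 = 20.84; Bob offers that and keeps 39.16.

20.84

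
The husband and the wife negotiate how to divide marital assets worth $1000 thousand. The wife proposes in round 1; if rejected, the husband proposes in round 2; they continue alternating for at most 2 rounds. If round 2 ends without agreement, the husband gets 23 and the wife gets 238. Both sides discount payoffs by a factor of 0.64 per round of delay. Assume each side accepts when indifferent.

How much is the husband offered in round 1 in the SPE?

Round 2 (the husband proposes): the wife gets 238 if talks fail, so the husband offers 238 and keeps 762.
Round 1 (the wife proposes): the husband can get 762 next round, worth 0.64 × 762 = 487.68 now; the wife offers that and keeps 512.32.

487.68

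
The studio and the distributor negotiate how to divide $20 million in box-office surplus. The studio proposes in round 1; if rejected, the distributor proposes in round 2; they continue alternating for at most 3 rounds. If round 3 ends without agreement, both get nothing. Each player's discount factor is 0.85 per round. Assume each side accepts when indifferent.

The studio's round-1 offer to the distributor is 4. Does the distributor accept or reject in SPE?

Round 3 (the studio proposes): rejection yields 0 for the distributor; the studio offers 0 and keeps 20.
Round 2 (the distributor proposes): the studio can get 20 next round, worth 0.85 × 20 = 17 now; the distributor offers that and keeps 3.
So by rejecting in round 1, the distributor gets 3 next round, worth 0.85 × 3 = 2.55 now.
Offer 4 ≥ 2.55, so the distributor accepts.

Accept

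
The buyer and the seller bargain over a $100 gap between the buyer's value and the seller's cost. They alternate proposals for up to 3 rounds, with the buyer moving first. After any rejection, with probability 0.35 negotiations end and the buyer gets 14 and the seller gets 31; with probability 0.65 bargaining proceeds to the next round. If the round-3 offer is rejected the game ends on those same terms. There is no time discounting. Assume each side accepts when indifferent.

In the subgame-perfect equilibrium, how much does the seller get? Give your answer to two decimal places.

43.51

Round 3 (the buyer proposes): the seller gets 31 if talks fail, so the buyer offers 31 and keeps 69.
Round 2 (the seller proposes): rejecting gives the buyer an expected 0.65 × 69 + 0.35 × 14 = 49.75; the seller offers that and keeps 50.25.
Round 1 (the buyer proposes): rejecting gives the seller an expected 0.65 × 50.25 + 0.35 × 31 = 43.5125. The buyer offers 43.5125 and keeps 100 − 43.5125 = 56.4875.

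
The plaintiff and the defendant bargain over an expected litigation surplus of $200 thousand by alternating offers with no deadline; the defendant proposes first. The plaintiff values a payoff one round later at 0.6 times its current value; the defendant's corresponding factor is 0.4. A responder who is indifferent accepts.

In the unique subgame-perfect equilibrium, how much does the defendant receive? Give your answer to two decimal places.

105.26

Let x be the defendant's share when the defendant proposes and y be the plaintiff's share when the plaintiff proposes.
The plaintiff accepts iff offered ≥ 0.6·y, so x = 200 − 0.6y. Symmetrically y = 200 − 0.4x.
Substituting: x = 200 − 0.6(200 − 0.4x), giving x(1 − 0.4·0.6) = 200(1 − 0.6).
So x = 200 × 0.4 / 0.76 ≈ 105.2632, and the plaintiff receives 200 − x ≈ 94.7368.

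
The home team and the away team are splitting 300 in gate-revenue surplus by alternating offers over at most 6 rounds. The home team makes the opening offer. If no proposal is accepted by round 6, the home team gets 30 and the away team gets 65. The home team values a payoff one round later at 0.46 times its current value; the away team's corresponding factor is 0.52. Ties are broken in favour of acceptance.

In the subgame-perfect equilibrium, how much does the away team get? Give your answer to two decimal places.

112.42

Solve by backward induction from round 6.
Round 6 (the away team proposes): the home team gets 30 if talks fail, so the away team offers 30 and keeps 270.
Round 5 (the home team proposes): the away team can get 270 next round, worth 0.52 × 270 = 140.4 now. The home team offers 140.4 and keeps 300 − 140.4 = 159.6.
Round 4 (the away team proposes): the home team can get 159.6 next round, worth 0.46 × 159.6 = 73.416 now. The away team offers 73.416 and keeps 300 − 73.416 = 226.584.
Round 3 (the home team proposes): the away team can get 226.584 next round, worth 0.52 × 226.584 = 117.82368 now; the home team offers that and keeps 182.17632.
Round 2 (the away team proposes): the home team can get 182.17632 next round, worth 0.46 × 182.17632 = 83.8011072 now. The away team offers 83.8011072 and keeps 300 − 83.8011072 = 216.1988928.
Round 1 (the home team proposes): the away team can get 216.1988928 next round, worth 0.52 × 216.1988928 = 112.423424256 now, so the home team offers 112.423424256, keeping 187.576575744.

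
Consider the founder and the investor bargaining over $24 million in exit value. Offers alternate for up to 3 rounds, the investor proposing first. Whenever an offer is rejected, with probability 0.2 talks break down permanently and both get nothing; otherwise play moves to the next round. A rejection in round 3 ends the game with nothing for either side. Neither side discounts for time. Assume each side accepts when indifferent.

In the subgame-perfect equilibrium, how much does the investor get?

20.16

Round 3 (the investor proposes): the founder will accept anything ≥ 0, so the investor offers 0 and keeps 24.
Round 2 (the founder proposes): rejecting gives the investor an expected 0.8 × 24 = 19.2; the founder offers that and keeps 4.8.
Round 1 (the investor proposes): rejecting gives the founder an expected 0.8 × 4.8 = 3.84. The investor offers 3.84 and keeps 24 − 3.84 = 20.16.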